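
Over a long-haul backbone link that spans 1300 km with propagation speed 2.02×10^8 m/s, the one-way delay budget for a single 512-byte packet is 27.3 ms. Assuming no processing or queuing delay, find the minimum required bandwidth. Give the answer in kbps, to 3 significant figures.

L = 4096 bits.
Propagation delay = 1300000 / 202000000 = 6.43564 ms.
Transmission budget = 27.3 − 6.43564 = 20.8644 ms.
R ≥ L / t_tx = 4096 bits / 0.0208644 s = 196 kbps.

196 kbps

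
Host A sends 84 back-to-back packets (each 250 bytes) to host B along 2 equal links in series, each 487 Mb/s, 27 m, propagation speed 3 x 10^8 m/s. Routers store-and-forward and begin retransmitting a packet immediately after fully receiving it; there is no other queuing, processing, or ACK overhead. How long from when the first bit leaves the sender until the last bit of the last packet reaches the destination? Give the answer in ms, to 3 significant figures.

Per-hop transmission t_tx = L/R = 2000/487000000 = 0.00410678 ms.
Per-hop propagation t_prop = 27/300000000 = 9e-05 ms.
Pipeline fill: first packet needs 2·t_tx to clear all hops; remaining 83 packets each add one t_tx.
Total = (2+84-1)·t_tx + 2·t_prop = 85·0.00410678 + 2·9e-05 = 0.349 ms.

0.349 ms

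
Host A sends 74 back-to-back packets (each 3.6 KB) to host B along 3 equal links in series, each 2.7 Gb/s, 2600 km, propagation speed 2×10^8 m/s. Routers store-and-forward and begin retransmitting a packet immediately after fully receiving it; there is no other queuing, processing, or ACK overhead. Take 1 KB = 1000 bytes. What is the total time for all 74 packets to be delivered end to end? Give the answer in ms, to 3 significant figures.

39.8 ms

Per-hop transmission t_tx = L/R = 28800/2700000000 = 0.0106667 ms.
Per-hop propagation t_prop = 2600000/200000000 = 13 ms.
Pipeline fill: first packet needs 3·t_tx to clear all hops; remaining 73 packets each add one t_tx.
Total = (3+74-1)·t_tx + 3·t_prop = 76·0.0106667 + 3·13 = 39.8 ms.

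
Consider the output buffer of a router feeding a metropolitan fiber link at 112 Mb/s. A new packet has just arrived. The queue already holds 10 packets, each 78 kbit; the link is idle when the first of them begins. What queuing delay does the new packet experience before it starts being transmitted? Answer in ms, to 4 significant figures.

Each queued packet: L/R = 78000/112000000 = 0.696429 ms.
10 queued → 6.96429 ms.
Queuing delay = 6.964 ms.

6.964 ms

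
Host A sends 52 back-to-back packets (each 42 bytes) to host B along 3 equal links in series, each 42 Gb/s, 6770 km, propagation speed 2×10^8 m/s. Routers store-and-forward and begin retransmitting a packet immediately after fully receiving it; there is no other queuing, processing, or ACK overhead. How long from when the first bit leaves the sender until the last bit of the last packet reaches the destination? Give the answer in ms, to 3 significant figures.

102 ms

Per-hop transmission t_tx = L/R = 336/42000000000 = 8e-06 ms.
Per-hop propagation t_prop = 6770000/200000000 = 33.85 ms.
Pipeline fill: first packet needs 3·t_tx to clear all hops; remaining 51 packets each add one t_tx.
Total = (3+52-1)·t_tx + 3·t_prop = 54·8e-06 + 3·33.85 = 102 ms.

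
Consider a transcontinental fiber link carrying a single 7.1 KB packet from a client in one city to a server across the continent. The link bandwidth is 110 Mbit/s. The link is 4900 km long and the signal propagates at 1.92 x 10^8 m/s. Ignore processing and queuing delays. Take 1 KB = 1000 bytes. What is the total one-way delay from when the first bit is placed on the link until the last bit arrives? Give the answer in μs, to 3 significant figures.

L = 56800 bits.
Transmission delay = L/R = 56800 / 110000000 = 516.364 μs.
Propagation delay = d/s = 4900000 m / 192000000 m/s = 25520.8 μs.
Total = 26000 μs.

26000 μs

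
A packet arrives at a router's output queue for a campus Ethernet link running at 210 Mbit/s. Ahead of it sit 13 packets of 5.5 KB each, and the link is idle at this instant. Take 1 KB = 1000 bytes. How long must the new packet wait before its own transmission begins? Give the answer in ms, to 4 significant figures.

Each queued packet: L/R = 44000/210000000 = 0.209524 ms.
13 queued → 2.72381 ms.
Queuing delay = 2.724 ms.

2.724 ms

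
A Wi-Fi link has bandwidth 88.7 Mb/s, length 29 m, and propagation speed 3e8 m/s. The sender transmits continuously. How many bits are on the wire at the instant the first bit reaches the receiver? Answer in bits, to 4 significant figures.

8.574 bits

Propagation delay = 29 / 300000000 = 9.66667e-08 s.
BDP = R × t_prop = 88700000 × 9.66667e-08 = 8.57433 bits.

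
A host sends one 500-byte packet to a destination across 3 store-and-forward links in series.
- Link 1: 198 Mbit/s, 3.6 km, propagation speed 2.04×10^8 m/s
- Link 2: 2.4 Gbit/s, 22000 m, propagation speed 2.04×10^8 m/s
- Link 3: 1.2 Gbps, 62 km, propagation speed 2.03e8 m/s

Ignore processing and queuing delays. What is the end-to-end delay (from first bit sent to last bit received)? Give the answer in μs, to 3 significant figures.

456 μs

L = 500 × 8 = 4000 bits.
Transmission delays (L/R per hop): 20.202, 1.66667, 3.33333 μs; sum = 25.202 μs.
Propagation delays (d/s per hop): 17.6471, 107.843, 305.419 μs; sum = 430.909 μs.
End-to-end = 456 μs.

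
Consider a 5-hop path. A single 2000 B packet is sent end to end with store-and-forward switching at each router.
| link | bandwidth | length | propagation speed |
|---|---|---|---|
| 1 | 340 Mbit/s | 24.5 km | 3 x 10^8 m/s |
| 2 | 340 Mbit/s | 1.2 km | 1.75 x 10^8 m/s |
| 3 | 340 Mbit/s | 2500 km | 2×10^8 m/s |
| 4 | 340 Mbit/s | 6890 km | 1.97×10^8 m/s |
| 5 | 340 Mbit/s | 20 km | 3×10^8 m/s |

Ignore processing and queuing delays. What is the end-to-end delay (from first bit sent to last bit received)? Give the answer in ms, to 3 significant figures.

L = 2000 × 8 = 16000 bits.
Transmission delay per hop = L/R = 16000/340000000 = 0.0470588 ms; 5 hops → 0.235294 ms.
Propagation delays (d/s per hop): 0.0816667, 0.00685714, 12.5, 34.9746, 0.0666667 ms; sum = 47.6298 ms.
End-to-end = 47.9 ms.

47.9 ms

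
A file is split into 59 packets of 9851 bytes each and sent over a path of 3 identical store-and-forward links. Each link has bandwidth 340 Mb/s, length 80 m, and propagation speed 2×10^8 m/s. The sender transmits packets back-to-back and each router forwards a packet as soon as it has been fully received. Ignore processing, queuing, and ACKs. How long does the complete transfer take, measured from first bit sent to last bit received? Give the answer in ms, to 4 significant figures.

14.14 ms

Per-hop transmission t_tx = L/R = 78808/340000000 = 0.231788 ms.
Per-hop propagation t_prop = 80/200000000 = 0.0004 ms.
Pipeline fill: first packet needs 3·t_tx to clear all hops; remaining 58 packets each add one t_tx.
Total = (3+59-1)·t_tx + 3·t_prop = 61·0.231788 + 3·0.0004 = 14.14 ms.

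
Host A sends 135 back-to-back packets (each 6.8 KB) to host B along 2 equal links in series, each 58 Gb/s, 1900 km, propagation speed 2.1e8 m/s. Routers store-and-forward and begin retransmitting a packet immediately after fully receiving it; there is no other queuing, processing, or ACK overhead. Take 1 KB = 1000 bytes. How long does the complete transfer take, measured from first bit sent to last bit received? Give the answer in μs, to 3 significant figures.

18200 μs

Per-hop transmission t_tx = L/R = 54400/58000000000 = 0.937931 μs.
Per-hop propagation t_prop = 1900000/210000000 = 9047.62 μs.
Pipeline fill: first packet needs 2·t_tx to clear all hops; remaining 134 packets each add one t_tx.
Total = (2+135-1)·t_tx + 2·t_prop = 136·0.937931 + 2·9047.62 = 18200 μs.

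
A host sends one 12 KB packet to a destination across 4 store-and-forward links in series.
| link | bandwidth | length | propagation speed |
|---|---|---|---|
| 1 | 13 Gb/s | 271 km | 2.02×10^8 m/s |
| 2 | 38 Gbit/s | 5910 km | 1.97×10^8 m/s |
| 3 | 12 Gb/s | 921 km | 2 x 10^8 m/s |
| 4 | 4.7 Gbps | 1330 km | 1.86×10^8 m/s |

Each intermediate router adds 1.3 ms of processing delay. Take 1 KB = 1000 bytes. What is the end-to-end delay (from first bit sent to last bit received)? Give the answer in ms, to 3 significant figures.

47.0 ms

L = 96000 bits.
Transmission delays (L/R per hop): 0.00738462, 0.00252632, 0.008, 0.0204255 ms; sum = 0.0383365 ms.
Propagation delays (d/s per hop): 1.34158, 30, 4.605, 7.15054 ms; sum = 43.0971 ms.
Processing at 3 router(s): 3 × 1.3 ms = 3.9 ms.
End-to-end = 47.0 ms.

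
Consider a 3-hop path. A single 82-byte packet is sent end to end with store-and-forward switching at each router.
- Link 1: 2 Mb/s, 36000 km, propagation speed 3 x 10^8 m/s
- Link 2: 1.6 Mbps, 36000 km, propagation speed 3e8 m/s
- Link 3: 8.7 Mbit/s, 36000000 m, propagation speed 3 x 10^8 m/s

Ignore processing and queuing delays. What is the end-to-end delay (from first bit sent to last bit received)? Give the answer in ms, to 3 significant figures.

L = 82 × 8 = 656 bits.
Transmission delays (L/R per hop): 0.328, 0.41, 0.0754023 ms; sum = 0.813402 ms.
Propagation delays (d/s per hop): 120, 120, 120 ms; sum = 360 ms.
End-to-end = 361 ms.

361 ms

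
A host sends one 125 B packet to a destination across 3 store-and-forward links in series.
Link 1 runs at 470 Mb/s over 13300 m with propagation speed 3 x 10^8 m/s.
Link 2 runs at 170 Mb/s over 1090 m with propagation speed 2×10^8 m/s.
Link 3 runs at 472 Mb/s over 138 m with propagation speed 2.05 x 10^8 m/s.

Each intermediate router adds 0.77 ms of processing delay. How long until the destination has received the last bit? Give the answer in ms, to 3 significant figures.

L = 125 × 8 = 1000 bits.
Transmission delays (L/R per hop): 0.00212766, 0.00588235, 0.00211864 ms; sum = 0.0101287 ms.
Propagation delays (d/s per hop): 0.0443333, 0.00545, 0.000673171 ms; sum = 0.0504565 ms.
Processing at 2 router(s): 2 × 0.77 ms = 1.54 ms.
End-to-end = 1.60 ms.

1.60 ms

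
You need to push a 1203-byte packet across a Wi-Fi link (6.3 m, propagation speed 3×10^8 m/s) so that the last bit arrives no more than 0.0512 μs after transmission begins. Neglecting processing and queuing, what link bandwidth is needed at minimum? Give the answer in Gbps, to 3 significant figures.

319 Gbps

L = 9624 bits.
Propagation delay = 6.3 / 300000000 = 0.021 μs.
Transmission budget = 0.0512 − 0.021 = 0.0302 μs.
R ≥ L / t_tx = 9624 bits / 3.02e-08 s = 319 Gbps.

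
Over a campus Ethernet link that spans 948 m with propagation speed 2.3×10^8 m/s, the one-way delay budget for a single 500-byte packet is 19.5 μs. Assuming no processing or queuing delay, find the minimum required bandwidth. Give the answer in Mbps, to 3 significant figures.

L = 4000 bits.
Propagation delay = 948 / 2.3e+08 = 4.12174 μs.
Transmission budget = 19.5 − 4.12174 = 15.3783 μs.
R ≥ L / t_tx = 4000 bits / 1.53783e-05 s = 260 Mbps.

260 Mbps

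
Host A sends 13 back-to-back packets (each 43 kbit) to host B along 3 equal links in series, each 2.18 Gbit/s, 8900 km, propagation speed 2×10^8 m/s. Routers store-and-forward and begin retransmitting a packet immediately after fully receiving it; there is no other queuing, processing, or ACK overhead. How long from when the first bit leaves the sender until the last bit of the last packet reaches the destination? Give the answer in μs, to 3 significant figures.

Per-hop transmission t_tx = L/R = 43000/2180000000 = 19.7248 μs.
Per-hop propagation t_prop = 8900000/200000000 = 44500 μs.
Pipeline fill: first packet needs 3·t_tx to clear all hops; remaining 12 packets each add one t_tx.
Total = (3+13-1)·t_tx + 3·t_prop = 15·19.7248 + 3·44500 = 134000 μs.

134000 μs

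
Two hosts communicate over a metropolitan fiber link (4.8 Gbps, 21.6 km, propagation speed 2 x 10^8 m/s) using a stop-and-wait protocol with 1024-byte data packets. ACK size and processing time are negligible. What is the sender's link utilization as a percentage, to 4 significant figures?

0.7839 %

t_tx = L/R = 8192/4800000000 = 1.70667e-06 s.
t_prop = 21600/200000000 = 0.000108 s; RTT = 0.000216 s.
Cycle = t_tx + RTT = 0.000217707 s.
Utilization = t_tx / cycle = 1.70667e-06/0.000217707 = 0.7839 %.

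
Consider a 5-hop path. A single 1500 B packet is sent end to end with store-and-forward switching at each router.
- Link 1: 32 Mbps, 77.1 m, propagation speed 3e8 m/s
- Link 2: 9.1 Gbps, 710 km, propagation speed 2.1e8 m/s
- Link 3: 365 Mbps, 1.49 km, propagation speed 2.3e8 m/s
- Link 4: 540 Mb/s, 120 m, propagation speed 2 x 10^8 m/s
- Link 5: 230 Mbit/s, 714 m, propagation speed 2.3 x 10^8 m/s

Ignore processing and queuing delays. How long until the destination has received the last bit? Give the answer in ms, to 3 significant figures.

3.87 ms

L = 1500 × 8 = 12000 bits.
Transmission delays (L/R per hop): 0.375, 0.00131868, 0.0328767, 0.0222222, 0.0521739 ms; sum = 0.483592 ms.
Propagation delays (d/s per hop): 0.000257, 3.38095, 0.00647826, 0.0006, 0.00310435 ms; sum = 3.39139 ms.
End-to-end = 3.87 ms.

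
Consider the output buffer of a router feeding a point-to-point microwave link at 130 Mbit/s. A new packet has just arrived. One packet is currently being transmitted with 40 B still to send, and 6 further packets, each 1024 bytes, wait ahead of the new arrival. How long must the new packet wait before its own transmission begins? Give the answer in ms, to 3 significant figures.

0.381 ms

Each queued packet: L/R = 8192/130000000 = 0.0630154 ms.
6 queued → 0.378092 ms.
Plus remaining 320 bits of current packet: 0.00246154 ms.
Queuing delay = 0.381 ms.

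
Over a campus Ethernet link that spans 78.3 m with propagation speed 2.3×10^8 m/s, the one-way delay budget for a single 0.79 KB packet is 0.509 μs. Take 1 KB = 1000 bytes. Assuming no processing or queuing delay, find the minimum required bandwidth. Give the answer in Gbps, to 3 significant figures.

37.5 Gbps

L = 6320 bits.
Propagation delay = 78.3 / 2.3e+08 = 0.340435 μs.
Transmission budget = 0.509 − 0.340435 = 0.168565 μs.
R ≥ L / t_tx = 6320 bits / 1.68565e-07 s = 37.5 Gbps.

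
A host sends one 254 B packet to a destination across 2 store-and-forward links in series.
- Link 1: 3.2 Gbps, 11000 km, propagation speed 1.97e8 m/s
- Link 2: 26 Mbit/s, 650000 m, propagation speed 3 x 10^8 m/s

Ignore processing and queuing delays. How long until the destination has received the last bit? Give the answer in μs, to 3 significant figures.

58100 μs

L = 254 × 8 = 2032 bits.
Transmission delays (L/R per hop): 0.635, 78.1538 μs; sum = 78.7888 μs.
Propagation delays (d/s per hop): 55837.6, 2166.67 μs; sum = 58004.2 μs.
End-to-end = 58100 μs.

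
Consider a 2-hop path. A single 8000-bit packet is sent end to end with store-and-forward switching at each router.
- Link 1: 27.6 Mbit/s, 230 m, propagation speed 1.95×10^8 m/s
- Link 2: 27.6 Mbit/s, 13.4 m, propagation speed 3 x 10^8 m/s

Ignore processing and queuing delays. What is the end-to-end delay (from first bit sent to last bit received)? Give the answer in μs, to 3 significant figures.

Transmission delay per hop = L/R = 8000/27600000 = 289.855 μs; 2 hops → 579.71 μs.
Propagation delays (d/s per hop): 1.17949, 0.0446667 μs; sum = 1.22415 μs.
End-to-end = 581 μs.

581 μs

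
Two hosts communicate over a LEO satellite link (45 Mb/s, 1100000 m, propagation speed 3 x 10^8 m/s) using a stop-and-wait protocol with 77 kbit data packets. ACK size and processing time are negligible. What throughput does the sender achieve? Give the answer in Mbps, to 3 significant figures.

t_tx = L/R = 77000/45000000 = 0.00171111 s.
t_prop = 1100000/300000000 = 0.00366667 s; RTT = 0.00733333 s.
Cycle = t_tx + RTT = 0.00904444 s.
Throughput = L / cycle = 77000 / 0.00904444 = 8.51 Mbps.

8.51 Mbps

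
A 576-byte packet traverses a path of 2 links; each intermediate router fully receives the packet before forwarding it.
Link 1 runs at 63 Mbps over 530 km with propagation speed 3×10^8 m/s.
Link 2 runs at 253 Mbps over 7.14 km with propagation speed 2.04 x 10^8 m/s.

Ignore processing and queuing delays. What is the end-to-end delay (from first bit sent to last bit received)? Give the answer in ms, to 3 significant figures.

1.89 ms

L = 576 × 8 = 4608 bits.
Transmission delays (L/R per hop): 0.0731429, 0.0182134 ms; sum = 0.0913563 ms.
Propagation delays (d/s per hop): 1.76667, 0.035 ms; sum = 1.80167 ms.
End-to-end = 1.89 ms.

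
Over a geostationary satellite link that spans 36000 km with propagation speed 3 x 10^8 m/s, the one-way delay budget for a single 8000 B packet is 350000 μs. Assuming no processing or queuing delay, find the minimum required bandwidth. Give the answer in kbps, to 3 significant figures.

278 kbps

L = 64000 bits.
Propagation delay = 36000000 / 300000000 = 120000 μs.
Transmission budget = 350000 − 120000 = 230000 μs.
R ≥ L / t_tx = 64000 bits / 0.23 s = 278 kbps.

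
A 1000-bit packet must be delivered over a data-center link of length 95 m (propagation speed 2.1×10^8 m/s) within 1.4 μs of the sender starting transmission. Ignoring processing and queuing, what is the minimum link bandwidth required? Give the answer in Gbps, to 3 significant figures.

1.06 Gbps

Propagation delay = 95 / 210000000 = 0.452381 μs.
Transmission budget = 1.4 − 0.452381 = 0.947619 μs.
R ≥ L / t_tx = 1000 bits / 9.47619e-07 s = 1.06 Gbps.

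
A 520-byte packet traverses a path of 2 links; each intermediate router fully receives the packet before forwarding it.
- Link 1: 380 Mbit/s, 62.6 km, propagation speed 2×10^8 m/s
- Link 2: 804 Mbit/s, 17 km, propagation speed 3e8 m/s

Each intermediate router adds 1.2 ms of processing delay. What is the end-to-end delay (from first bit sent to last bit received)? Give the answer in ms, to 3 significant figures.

1.59 ms

L = 520 × 8 = 4160 bits.
Transmission delays (L/R per hop): 0.0109474, 0.00517413 ms; sum = 0.0161215 ms.
Propagation delays (d/s per hop): 0.313, 0.0566667 ms; sum = 0.369667 ms.
Processing at 1 router(s): 1 × 1.2 ms = 1.2 ms.
End-to-end = 1.59 ms.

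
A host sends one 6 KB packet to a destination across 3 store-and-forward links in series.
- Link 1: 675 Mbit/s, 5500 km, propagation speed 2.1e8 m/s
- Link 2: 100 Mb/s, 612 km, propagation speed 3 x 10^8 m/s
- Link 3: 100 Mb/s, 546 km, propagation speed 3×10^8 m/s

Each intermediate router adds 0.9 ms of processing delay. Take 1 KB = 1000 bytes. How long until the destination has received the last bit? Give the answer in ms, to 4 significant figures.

32.88 ms

L = 48000 bits.
Transmission delays (L/R per hop): 0.0711111, 0.48, 0.48 ms; sum = 1.03111 ms.
Propagation delays (d/s per hop): 26.1905, 2.04, 1.82 ms; sum = 30.0505 ms.
Processing at 2 router(s): 2 × 0.9 ms = 1.8 ms.
End-to-end = 32.88 ms.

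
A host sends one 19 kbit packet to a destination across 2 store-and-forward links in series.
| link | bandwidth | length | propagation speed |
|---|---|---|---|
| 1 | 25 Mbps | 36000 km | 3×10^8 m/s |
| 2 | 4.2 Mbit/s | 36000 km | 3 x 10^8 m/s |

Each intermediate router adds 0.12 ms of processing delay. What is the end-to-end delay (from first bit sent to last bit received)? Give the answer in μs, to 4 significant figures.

L = 19000 bits.
Transmission delays (L/R per hop): 760, 4523.81 μs; sum = 5283.81 μs.
Propagation delays (d/s per hop): 120000, 120000 μs; sum = 240000 μs.
Processing at 1 router(s): 1 × 0.12 ms = 120 μs.
End-to-end = 245400 μs.

245400 μs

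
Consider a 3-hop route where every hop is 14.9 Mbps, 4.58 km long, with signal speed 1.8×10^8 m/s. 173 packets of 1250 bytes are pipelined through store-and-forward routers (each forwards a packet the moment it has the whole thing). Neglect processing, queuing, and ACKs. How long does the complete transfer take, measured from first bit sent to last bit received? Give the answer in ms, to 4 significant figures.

117.5 ms

Per-hop transmission t_tx = L/R = 10000/14900000 = 0.671141 ms.
Per-hop propagation t_prop = 4580/180000000 = 0.0254444 ms.
Pipeline fill: first packet needs 3·t_tx to clear all hops; remaining 172 packets each add one t_tx.
Total = (3+173-1)·t_tx + 3·t_prop = 175·0.671141 + 3·0.0254444 = 117.5 ms.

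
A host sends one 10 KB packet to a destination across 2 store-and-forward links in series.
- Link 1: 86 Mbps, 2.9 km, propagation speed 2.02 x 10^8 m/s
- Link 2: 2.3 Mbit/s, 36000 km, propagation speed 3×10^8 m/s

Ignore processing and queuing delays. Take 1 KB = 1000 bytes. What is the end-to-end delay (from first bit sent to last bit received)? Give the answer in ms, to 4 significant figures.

155.7 ms

L = 80000 bits.
Transmission delays (L/R per hop): 0.930233, 34.7826 ms; sum = 35.7128 ms.
Propagation delays (d/s per hop): 0.0143564, 120 ms; sum = 120.014 ms.
End-to-end = 155.7 ms.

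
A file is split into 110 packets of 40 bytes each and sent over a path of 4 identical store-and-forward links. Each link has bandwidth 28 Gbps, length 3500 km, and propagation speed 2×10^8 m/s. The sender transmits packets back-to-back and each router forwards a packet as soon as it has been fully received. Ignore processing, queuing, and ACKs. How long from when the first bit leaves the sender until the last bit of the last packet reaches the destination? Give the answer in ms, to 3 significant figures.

70.0 ms

Per-hop transmission t_tx = L/R = 320/28000000000 = 1.14286e-05 ms.
Per-hop propagation t_prop = 3500000/200000000 = 17.5 ms.
Pipeline fill: first packet needs 4·t_tx to clear all hops; remaining 109 packets each add one t_tx.
Total = (4+110-1)·t_tx + 4·t_prop = 113·1.14286e-05 + 4·17.5 = 70.0 ms.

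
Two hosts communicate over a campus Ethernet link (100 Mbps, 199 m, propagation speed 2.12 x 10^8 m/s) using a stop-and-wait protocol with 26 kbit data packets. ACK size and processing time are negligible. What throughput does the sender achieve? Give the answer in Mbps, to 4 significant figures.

t_tx = L/R = 26000/100000000 = 0.00026 s.
t_prop = 199/212000000 = 9.38679e-07 s; RTT = 1.87736e-06 s.
Cycle = t_tx + RTT = 0.000261877 s.
Throughput = L / cycle = 26000 / 0.000261877 = 99.28 Mbps.

99.28 Mbps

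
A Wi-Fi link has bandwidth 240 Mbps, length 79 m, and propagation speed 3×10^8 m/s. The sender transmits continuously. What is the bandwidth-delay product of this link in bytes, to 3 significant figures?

7.90 bytes

Propagation delay = 79 / 300000000 = 2.63333e-07 s.
BDP = R × t_prop = 240000000 × 2.63333e-07 = 63.2 bits.
In bytes: 63.2/8 = 7.90 bytes.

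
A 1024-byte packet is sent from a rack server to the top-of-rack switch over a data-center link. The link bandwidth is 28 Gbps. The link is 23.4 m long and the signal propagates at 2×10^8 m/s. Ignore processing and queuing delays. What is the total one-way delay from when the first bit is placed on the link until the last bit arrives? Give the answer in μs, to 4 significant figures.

0.4096 μs

L = 1024 × 8 = 8192 bits.
Transmission delay = L/R = 8192 / 28000000000 = 0.292571 μs.
Propagation delay = d/s = 23.4 m / 200000000 m/s = 0.117 μs.
Total = 0.4096 μs.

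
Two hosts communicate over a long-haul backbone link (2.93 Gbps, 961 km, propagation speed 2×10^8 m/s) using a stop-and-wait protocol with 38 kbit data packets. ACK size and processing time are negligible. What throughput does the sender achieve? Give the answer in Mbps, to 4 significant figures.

t_tx = L/R = 38000/2930000000 = 1.29693e-05 s.
t_prop = 961000/200000000 = 0.004805 s; RTT = 0.00961 s.
Cycle = t_tx + RTT = 0.00962297 s.
Throughput = L / cycle = 38000 / 0.00962297 = 3.949 Mbps.

3.949 Mbps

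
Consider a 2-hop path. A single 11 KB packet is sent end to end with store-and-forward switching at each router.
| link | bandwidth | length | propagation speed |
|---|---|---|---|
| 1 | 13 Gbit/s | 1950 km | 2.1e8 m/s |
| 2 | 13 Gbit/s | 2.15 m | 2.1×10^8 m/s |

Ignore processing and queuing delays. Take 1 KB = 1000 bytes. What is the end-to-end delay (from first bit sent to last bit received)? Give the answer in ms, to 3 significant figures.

L = 88000 bits.
Transmission delay per hop = L/R = 88000/13000000000 = 0.00676923 ms; 2 hops → 0.0135385 ms.
Propagation delays (d/s per hop): 9.28571, 1.02381e-05 ms; sum = 9.28572 ms.
End-to-end = 9.30 ms.

9.30 ms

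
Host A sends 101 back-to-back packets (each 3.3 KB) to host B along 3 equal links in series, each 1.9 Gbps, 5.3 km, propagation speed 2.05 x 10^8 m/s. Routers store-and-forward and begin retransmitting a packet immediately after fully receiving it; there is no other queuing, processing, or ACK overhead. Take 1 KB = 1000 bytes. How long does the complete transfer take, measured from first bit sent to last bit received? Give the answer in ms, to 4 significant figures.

1.509 ms

Per-hop transmission t_tx = L/R = 26400/1900000000 = 0.0138947 ms.
Per-hop propagation t_prop = 5300/2.05e+08 = 0.0258537 ms.
Pipeline fill: first packet needs 3·t_tx to clear all hops; remaining 100 packets each add one t_tx.
Total = (3+101-1)·t_tx + 3·t_prop = 103·0.0138947 + 3·0.0258537 = 1.509 ms.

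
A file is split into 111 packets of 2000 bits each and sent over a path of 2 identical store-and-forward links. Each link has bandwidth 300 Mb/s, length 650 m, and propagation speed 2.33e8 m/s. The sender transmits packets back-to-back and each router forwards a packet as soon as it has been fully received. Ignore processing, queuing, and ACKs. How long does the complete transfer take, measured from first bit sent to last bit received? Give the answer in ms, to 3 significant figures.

0.752 ms

Per-hop transmission t_tx = L/R = 2000/300000000 = 0.00666667 ms.
Per-hop propagation t_prop = 650/233000000 = 0.0027897 ms.
Pipeline fill: first packet needs 2·t_tx to clear all hops; remaining 110 packets each add one t_tx.
Total = (2+111-1)·t_tx + 2·t_prop = 112·0.00666667 + 2·0.0027897 = 0.752 ms.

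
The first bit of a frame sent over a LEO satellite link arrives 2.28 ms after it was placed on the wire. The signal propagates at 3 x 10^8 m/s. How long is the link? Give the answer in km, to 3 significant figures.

684 km

d = s × t_prop = 300000000 × 0.00228 = 684 km.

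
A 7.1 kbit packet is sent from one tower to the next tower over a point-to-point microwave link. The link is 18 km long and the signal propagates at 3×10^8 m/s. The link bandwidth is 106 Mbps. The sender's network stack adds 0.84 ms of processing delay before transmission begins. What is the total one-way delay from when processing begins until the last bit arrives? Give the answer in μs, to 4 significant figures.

L = 7100 bits.
Transmission delay = L/R = 7100 / 106000000 = 66.9811 μs.
Propagation delay = d/s = 18000 m / 300000000 m/s = 60 μs.
Plus processing delay 0.84 ms = 840 μs.
Total = 967.0 μs.

967.0 μs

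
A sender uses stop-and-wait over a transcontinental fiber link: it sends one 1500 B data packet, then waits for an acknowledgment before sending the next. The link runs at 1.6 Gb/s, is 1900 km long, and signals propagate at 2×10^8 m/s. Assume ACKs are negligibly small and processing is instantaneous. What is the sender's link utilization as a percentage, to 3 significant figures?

t_tx = L/R = 12000/1600000000 = 7.5e-06 s.
t_prop = 1900000/200000000 = 0.0095 s; RTT = 0.019 s.
Cycle = t_tx + RTT = 0.0190075 s.
Utilization = t_tx / cycle = 7.5e-06/0.0190075 = 0.0395 %.

0.0395 %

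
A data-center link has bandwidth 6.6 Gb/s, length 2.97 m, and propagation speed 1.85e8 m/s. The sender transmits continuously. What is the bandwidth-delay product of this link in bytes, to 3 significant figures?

Propagation delay = 2.97 / 185000000 = 1.60541e-08 s.
BDP = R × t_prop = 6600000000 × 1.60541e-08 = 105.957 bits.
In bytes: 105.957/8 = 13.2 bytes.

13.2 bytes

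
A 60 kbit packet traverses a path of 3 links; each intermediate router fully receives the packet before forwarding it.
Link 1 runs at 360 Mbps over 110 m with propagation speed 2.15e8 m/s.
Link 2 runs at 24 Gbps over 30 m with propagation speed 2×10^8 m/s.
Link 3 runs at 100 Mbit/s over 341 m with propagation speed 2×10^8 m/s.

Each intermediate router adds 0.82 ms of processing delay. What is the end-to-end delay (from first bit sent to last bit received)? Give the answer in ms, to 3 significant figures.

L = 60000 bits.
Transmission delays (L/R per hop): 0.166667, 0.0025, 0.6 ms; sum = 0.769167 ms.
Propagation delays (d/s per hop): 0.000511628, 0.00015, 0.001705 ms; sum = 0.00236663 ms.
Processing at 2 router(s): 2 × 0.82 ms = 1.64 ms.
End-to-end = 2.41 ms.

2.41 ms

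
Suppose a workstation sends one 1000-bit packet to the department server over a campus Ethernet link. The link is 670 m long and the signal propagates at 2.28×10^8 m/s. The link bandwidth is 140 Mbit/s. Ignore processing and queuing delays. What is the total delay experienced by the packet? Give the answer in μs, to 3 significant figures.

Transmission delay = L/R = 1000 / 140000000 = 7.14286 μs.
Propagation delay = d/s = 670 m / 2.28e+08 m/s = 2.9386 μs.
Total = 10.1 μs.

10.1 μs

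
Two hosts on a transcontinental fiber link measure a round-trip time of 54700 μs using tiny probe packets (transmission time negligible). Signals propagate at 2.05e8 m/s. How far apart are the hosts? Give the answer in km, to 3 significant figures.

5610 km

One-way propagation = RTT/2 = 27350 μs.
d = s × t = 2.05e+08 × 0.02735 = 5610 km.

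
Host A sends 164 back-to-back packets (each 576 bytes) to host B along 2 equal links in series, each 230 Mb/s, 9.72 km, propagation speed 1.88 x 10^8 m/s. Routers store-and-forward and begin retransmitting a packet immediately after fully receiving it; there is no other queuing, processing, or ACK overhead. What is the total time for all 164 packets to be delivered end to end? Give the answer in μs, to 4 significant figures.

Per-hop transmission t_tx = L/R = 4608/230000000 = 20.0348 μs.
Per-hop propagation t_prop = 9720/188000000 = 51.7021 μs.
Pipeline fill: first packet needs 2·t_tx to clear all hops; remaining 163 packets each add one t_tx.
Total = (2+164-1)·t_tx + 2·t_prop = 165·20.0348 + 2·51.7021 = 3409 μs.

3409 μs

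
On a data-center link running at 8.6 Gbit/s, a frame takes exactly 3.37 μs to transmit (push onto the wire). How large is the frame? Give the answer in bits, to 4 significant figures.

L = R × t_tx = 8600000000 b/s × 3.37e-06 s = 28982 bits.

28980 bits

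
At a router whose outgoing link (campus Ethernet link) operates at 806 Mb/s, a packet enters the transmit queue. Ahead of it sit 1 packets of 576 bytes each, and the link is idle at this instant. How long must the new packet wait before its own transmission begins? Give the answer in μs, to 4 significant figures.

Each queued packet: L/R = 4608/806000000 = 5.71712 μs.
1 queued → 5.71712 μs.
Queuing delay = 5.717 μs.

5.717 μs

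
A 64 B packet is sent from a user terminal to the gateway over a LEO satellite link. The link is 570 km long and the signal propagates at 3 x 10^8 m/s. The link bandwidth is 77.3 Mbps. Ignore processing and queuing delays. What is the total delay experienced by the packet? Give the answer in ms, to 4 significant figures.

L = 64 × 8 = 512 bits.
Transmission delay = L/R = 512 / 77300000 = 0.00662354 ms.
Propagation delay = d/s = 570000 m / 300000000 m/s = 1.9 ms.
Total = 1.907 ms.

1.907 ms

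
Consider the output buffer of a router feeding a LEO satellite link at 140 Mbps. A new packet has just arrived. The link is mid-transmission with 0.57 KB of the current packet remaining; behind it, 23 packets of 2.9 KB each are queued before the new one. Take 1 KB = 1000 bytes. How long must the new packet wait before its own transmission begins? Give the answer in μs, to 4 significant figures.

3844 μs

Each queued packet: L/R = 23200/140000000 = 165.714 μs.
23 queued → 3811.43 μs.
Plus remaining 4560 bits of current packet: 32.5714 μs.
Queuing delay = 3844 μs.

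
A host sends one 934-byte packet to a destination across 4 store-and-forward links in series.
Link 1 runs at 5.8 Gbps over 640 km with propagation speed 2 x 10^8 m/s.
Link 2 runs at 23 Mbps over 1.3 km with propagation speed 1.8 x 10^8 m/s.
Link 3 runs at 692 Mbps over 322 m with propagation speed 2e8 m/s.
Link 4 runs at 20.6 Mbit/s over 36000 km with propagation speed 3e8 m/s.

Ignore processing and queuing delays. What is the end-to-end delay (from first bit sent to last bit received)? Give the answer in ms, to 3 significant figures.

L = 934 × 8 = 7472 bits.
Transmission delays (L/R per hop): 0.00128828, 0.32487, 0.0107977, 0.362718 ms; sum = 0.699674 ms.
Propagation delays (d/s per hop): 3.2, 0.00722222, 0.00161, 120 ms; sum = 123.209 ms.
End-to-end = 124 ms.

124 ms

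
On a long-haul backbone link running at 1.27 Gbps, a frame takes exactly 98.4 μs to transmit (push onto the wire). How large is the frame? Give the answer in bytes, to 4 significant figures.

15620 bytes

L = R × t_tx = 1270000000 b/s × 9.84e-05 s = 124968 bits.
In bytes: 124968 / 8 = 15620 bytes.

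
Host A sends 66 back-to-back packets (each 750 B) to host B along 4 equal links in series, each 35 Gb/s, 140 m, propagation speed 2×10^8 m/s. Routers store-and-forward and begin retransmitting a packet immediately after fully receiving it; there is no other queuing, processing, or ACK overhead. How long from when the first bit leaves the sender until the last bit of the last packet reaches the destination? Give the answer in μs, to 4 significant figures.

Per-hop transmission t_tx = L/R = 6000/35000000000 = 0.171429 μs.
Per-hop propagation t_prop = 140/200000000 = 0.7 μs.
Pipeline fill: first packet needs 4·t_tx to clear all hops; remaining 65 packets each add one t_tx.
Total = (4+66-1)·t_tx + 4·t_prop = 69·0.171429 + 4·0.7 = 14.63 μs.

14.63 μs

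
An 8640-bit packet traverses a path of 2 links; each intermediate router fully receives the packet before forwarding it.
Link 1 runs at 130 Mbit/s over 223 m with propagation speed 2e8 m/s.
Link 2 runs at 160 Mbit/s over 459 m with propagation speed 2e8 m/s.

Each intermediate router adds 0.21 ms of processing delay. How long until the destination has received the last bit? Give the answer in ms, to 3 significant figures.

0.334 ms

Transmission delays (L/R per hop): 0.0664615, 0.054 ms; sum = 0.120462 ms.
Propagation delays (d/s per hop): 0.001115, 0.002295 ms; sum = 0.00341 ms.
Processing at 1 router(s): 1 × 0.21 ms = 0.21 ms.
End-to-end = 0.334 ms.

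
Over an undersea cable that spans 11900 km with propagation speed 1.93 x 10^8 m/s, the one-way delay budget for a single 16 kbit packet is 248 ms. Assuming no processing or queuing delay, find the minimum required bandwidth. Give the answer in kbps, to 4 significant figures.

Propagation delay = 11900000 / 193000000 = 61.658 ms.
Transmission budget = 248 − 61.658 = 186.342 ms.
R ≥ L / t_tx = 16000 bits / 0.186342 s = 85.86 kbps.

85.86 kbps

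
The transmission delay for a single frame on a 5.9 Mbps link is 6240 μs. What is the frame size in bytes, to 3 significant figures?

4600 bytes

L = R × t_tx = 5900000 b/s × 0.00624 s = 36816 bits.
In bytes: 36816 / 8 = 4600 bytes.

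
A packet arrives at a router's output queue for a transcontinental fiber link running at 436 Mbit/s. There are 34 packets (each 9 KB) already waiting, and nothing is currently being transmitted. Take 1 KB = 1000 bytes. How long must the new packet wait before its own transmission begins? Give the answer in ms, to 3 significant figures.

Each queued packet: L/R = 72000/436000000 = 0.165138 ms.
34 queued → 5.61468 ms.
Queuing delay = 5.61 ms.

5.61 ms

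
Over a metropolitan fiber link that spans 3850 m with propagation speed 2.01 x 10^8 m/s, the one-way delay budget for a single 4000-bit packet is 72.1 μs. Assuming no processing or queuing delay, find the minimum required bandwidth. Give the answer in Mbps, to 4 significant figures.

Propagation delay = 3850 / 2.01e+08 = 19.1542 μs.
Transmission budget = 72.1 − 19.1542 = 52.9458 μs.
R ≥ L / t_tx = 4000 bits / 5.29458e-05 s = 75.55 Mbps.

75.55 Mbps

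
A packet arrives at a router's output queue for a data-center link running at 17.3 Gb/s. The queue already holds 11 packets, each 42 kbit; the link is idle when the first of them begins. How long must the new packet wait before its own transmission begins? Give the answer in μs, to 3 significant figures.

26.7 μs

Each queued packet: L/R = 42000/17300000000 = 2.42775 μs.
11 queued → 26.7052 μs.
Queuing delay = 26.7 μs.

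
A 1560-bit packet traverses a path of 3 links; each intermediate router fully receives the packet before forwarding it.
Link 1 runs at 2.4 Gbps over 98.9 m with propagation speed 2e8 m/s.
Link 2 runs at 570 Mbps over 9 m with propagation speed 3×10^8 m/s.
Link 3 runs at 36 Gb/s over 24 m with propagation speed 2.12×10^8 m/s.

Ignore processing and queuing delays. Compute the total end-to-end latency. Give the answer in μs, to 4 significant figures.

Transmission delays (L/R per hop): 0.65, 2.73684, 0.0433333 μs; sum = 3.43018 μs.
Propagation delays (d/s per hop): 0.4945, 0.03, 0.113208 μs; sum = 0.637708 μs.
End-to-end = 4.068 μs.

4.068 μs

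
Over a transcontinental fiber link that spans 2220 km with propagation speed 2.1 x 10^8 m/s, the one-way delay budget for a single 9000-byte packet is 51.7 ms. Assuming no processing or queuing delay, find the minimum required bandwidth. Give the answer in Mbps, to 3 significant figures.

1.75 Mbps

L = 72000 bits.
Propagation delay = 2220000 / 210000000 = 10.5714 ms.
Transmission budget = 51.7 − 10.5714 = 41.1286 ms.
R ≥ L / t_tx = 72000 bits / 0.0411286 s = 1.75 Mbps.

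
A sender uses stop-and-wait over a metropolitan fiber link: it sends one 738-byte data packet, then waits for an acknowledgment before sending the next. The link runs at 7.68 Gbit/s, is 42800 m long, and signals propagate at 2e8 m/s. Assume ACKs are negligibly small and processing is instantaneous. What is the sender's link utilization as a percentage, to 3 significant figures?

0.179 %

t_tx = L/R = 5904/7680000000 = 7.6875e-07 s.
t_prop = 42800/200000000 = 0.000214 s; RTT = 0.000428 s.
Cycle = t_tx + RTT = 0.000428769 s.
Utilization = t_tx / cycle = 7.6875e-07/0.000428769 = 0.179 %.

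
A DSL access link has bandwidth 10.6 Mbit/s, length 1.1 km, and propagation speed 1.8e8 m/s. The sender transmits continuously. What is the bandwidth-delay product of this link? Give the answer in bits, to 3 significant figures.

Propagation delay = 1100 / 180000000 = 6.11111e-06 s.
BDP = R × t_prop = 10600000 × 6.11111e-06 = 64.7778 bits.

64.8 bits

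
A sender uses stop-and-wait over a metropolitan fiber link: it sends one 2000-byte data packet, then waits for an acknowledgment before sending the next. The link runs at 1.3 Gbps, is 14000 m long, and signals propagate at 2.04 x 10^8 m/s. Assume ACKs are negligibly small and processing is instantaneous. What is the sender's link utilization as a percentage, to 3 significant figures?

t_tx = L/R = 16000/1300000000 = 1.23077e-05 s.
t_prop = 14000/204000000 = 6.86275e-05 s; RTT = 0.000137255 s.
Cycle = t_tx + RTT = 0.000149563 s.
Utilization = t_tx / cycle = 1.23077e-05/0.000149563 = 8.23 %.

8.23 %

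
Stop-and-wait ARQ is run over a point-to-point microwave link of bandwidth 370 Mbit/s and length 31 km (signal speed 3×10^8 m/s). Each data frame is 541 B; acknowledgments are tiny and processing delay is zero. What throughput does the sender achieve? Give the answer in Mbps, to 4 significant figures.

19.82 Mbps

t_tx = L/R = 4328/370000000 = 1.16973e-05 s.
t_prop = 31000/300000000 = 0.000103333 s; RTT = 0.000206667 s.
Cycle = t_tx + RTT = 0.000218364 s.
Throughput = L / cycle = 4328 / 0.000218364 = 19.82 Mbps.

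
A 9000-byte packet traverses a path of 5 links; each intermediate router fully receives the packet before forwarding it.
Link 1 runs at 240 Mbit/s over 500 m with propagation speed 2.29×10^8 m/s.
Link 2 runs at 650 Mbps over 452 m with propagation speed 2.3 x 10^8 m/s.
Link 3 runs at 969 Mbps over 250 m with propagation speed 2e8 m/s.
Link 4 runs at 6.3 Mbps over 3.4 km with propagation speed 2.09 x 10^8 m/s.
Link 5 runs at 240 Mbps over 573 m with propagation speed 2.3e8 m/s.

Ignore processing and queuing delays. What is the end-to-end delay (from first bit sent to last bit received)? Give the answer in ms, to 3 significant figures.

12.2 ms

L = 9000 × 8 = 72000 bits.
Transmission delays (L/R per hop): 0.3, 0.110769, 0.0743034, 11.4286, 0.3 ms; sum = 12.2136 ms.
Propagation delays (d/s per hop): 0.00218341, 0.00196522, 0.00125, 0.0162679, 0.0024913 ms; sum = 0.0241579 ms.
End-to-end = 12.2 ms.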